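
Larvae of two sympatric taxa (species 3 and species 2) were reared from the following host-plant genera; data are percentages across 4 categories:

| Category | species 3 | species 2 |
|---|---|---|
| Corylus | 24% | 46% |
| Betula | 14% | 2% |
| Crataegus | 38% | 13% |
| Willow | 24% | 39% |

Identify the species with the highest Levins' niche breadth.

species 3

Convert percentages to proportions (divide by 100).
Σp_3ᵢ² = 0.24² + 0.14² + 0.38² + 0.24² = 0.0576 + 0.0196 + 0.1444 + 0.0576 = 0.2792
B_3 = 1 / 0.2792 = 3.5817
Σp_2ᵢ² = 0.46² + 0.02² + 0.13² + 0.39² = 0.2116 + 0.0004 + 0.0169 + 0.1521 = 0.3810
B_2 = 1 / 0.3810 = 2.6247
Highest B → broadest niche (most generalist): species 3 (B = 3.58).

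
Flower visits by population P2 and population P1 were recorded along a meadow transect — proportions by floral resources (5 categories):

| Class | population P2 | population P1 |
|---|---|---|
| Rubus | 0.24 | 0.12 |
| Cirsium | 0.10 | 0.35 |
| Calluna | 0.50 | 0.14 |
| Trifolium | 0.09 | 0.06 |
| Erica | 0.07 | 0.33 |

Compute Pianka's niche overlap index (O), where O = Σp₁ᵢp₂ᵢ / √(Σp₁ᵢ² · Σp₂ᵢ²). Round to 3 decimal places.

0.544

Σ p₁ᵢp₂ᵢ = 0.0288 + 0.0350 + 0.0700 + 0.0054 + 0.0231 = 0.1623
Σp_1ᵢ² = 0.24² + 0.10² + 0.50² + 0.09² + 0.07² = 0.0576 + 0.0100 + 0.2500 + 0.0081 + 0.0049 = 0.3306
Σp_2ᵢ² = 0.12² + 0.35² + 0.14² + 0.06² + 0.33² = 0.0144 + 0.1225 + 0.0196 + 0.0036 + 0.1089 = 0.2690
O = 0.1623 / √(0.3306 × 0.2690) = 0.1623 / 0.298214 = 0.54424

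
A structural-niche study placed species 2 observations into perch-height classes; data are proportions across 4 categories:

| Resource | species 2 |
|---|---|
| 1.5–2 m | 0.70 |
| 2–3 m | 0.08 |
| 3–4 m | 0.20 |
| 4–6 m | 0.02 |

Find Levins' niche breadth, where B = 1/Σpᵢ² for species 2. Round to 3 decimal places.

Σpᵢ² = 0.70² + 0.08² + 0.20² + 0.02² = 0.4900 + 0.0064 + 0.0400 + 0.0004 = 0.5368
B = 1 / 0.5368 = 1.86289

1.863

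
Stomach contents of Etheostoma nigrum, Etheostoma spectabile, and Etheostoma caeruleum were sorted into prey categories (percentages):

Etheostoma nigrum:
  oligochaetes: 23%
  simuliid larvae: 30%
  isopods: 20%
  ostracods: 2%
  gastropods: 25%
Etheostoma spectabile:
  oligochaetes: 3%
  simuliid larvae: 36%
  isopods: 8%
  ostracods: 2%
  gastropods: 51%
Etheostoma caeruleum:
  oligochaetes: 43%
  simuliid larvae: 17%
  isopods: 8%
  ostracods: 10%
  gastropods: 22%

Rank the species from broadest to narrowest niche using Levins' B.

Etheostoma nigrum > Etheostoma caeruleum > Etheostoma spectabile

Convert percentages to proportions (divide by 100).
Σp_nigrᵢ² = 0.23² + 0.30² + 0.20² + 0.02² + 0.25² = 0.0529 + 0.0900 + 0.0400 + 0.0004 + 0.0625 = 0.2458
B_nigr = 1 / 0.2458 = 4.0683
Σp_specᵢ² = 0.03² + 0.36² + 0.08² + 0.02² + 0.51² = 0.0009 + 0.1296 + 0.0064 + 0.0004 + 0.2601 = 0.3974
B_spec = 1 / 0.3974 = 2.5164
Σp_caerᵢ² = 0.43² + 0.17² + 0.08² + 0.10² + 0.22² = 0.1849 + 0.0289 + 0.0064 + 0.0100 + 0.0484 = 0.2786
B_caer = 1 / 0.2786 = 3.5894
Ranking by B (broadest → narrowest): Etheostoma nigrum (4.07) > Etheostoma caeruleum (3.59) > Etheostoma spectabile (2.52)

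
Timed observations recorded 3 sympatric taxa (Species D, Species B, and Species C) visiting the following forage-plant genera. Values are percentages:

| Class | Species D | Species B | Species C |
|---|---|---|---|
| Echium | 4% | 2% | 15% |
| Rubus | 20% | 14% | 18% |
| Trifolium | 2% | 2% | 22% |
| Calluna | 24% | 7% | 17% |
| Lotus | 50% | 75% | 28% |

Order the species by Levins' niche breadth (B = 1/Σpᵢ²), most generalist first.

Species C > Species D > Species B

Convert percentages to proportions (divide by 100).
Σp_Dᵢ² = 0.04² + 0.20² + 0.02² + 0.24² + 0.50² = 0.0016 + 0.0400 + 0.0004 + 0.0576 + 0.2500 = 0.3496
B_D = 1 / 0.3496 = 2.8604
Σp_Bᵢ² = 0.02² + 0.14² + 0.02² + 0.07² + 0.75² = 0.0004 + 0.0196 + 0.0004 + 0.0049 + 0.5625 = 0.5878
B_B = 1 / 0.5878 = 1.7013
Σp_Cᵢ² = 0.15² + 0.18² + 0.22² + 0.17² + 0.28² = 0.0225 + 0.0324 + 0.0484 + 0.0289 + 0.0784 = 0.2106
B_C = 1 / 0.2106 = 4.7483
Ranking by B (broadest → narrowest): Species C (4.75) > Species D (2.86) > Species B (1.70)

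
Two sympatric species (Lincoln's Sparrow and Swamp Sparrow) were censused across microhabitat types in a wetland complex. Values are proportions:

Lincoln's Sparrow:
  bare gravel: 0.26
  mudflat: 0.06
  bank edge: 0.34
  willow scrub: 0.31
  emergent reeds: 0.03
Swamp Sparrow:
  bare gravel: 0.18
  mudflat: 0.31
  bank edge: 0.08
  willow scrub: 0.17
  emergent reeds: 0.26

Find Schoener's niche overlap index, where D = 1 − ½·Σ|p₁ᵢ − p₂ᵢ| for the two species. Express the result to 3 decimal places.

Σ|p₁ᵢ − p₂ᵢ| = 0.08 + 0.25 + 0.26 + 0.14 + 0.23 = 0.96
D = 1 − ½ × 0.96 = 1 − 0.480 = 0.52000

0.520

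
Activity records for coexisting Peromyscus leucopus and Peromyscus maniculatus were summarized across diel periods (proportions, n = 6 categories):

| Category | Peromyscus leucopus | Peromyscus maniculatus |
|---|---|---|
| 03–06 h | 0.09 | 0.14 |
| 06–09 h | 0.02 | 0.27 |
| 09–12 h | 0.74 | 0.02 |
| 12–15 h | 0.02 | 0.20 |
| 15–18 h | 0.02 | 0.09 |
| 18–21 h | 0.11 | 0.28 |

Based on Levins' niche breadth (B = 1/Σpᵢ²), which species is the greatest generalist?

Σp_leucᵢ² = 0.09² + 0.02² + 0.74² + 0.02² + 0.02² + 0.11² = 0.0081 + 0.0004 + 0.5476 + 0.0004 + 0.0004 + 0.0121 = 0.5690
B_leuc = 1 / 0.5690 = 1.7575
Σp_maniᵢ² = 0.14² + 0.27² + 0.02² + 0.20² + 0.09² + 0.28² = 0.0196 + 0.0729 + 0.0004 + 0.0400 + 0.0081 + 0.0784 = 0.2194
B_mani = 1 / 0.2194 = 4.5579
Highest B → broadest niche (most generalist): Peromyscus maniculatus (B = 4.56).

Peromyscus maniculatus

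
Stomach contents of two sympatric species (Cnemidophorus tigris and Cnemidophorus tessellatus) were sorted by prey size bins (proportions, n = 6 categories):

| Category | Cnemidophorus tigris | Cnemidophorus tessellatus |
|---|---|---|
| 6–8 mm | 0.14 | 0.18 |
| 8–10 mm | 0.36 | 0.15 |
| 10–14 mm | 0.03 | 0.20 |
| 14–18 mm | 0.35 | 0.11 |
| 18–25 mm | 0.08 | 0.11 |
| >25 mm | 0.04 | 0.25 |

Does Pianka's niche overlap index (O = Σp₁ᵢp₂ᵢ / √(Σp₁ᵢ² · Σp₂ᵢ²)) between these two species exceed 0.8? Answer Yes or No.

No

Σ p₁ᵢp₂ᵢ = 0.0252 + 0.0540 + 0.0060 + 0.0385 + 0.0088 + 0.0100 = 0.1425
Σp_1ᵢ² = 0.14² + 0.36² + 0.03² + 0.35² + 0.08² + 0.04² = 0.0196 + 0.1296 + 0.0009 + 0.1225 + 0.0064 + 0.0016 = 0.2806
Σp_2ᵢ² = 0.18² + 0.15² + 0.20² + 0.11² + 0.11² + 0.25² = 0.0324 + 0.0225 + 0.0400 + 0.0121 + 0.0121 + 0.0625 = 0.1816
O = 0.1425 / √(0.2806 × 0.1816) = 0.1425 / 0.22574 = 0.6313
O = 0.6313 < 0.8 → No.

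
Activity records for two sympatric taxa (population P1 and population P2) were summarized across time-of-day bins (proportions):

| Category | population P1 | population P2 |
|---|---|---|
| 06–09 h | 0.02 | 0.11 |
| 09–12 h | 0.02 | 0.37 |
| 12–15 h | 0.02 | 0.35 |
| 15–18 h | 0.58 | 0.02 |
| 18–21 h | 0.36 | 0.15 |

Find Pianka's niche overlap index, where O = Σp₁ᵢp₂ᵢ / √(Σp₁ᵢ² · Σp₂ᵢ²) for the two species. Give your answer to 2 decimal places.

0.22

Σ p₁ᵢp₂ᵢ = 0.0022 + 0.0074 + 0.0070 + 0.0116 + 0.0540 = 0.0822
Σp_1ᵢ² = 0.02² + 0.02² + 0.02² + 0.58² + 0.36² = 0.0004 + 0.0004 + 0.0004 + 0.3364 + 0.1296 = 0.4672
Σp_2ᵢ² = 0.11² + 0.37² + 0.35² + 0.02² + 0.15² = 0.0121 + 0.1369 + 0.1225 + 0.0004 + 0.0225 = 0.2944
O = 0.0822 / √(0.4672 × 0.2944) = 0.0822 / 0.37087 = 0.2216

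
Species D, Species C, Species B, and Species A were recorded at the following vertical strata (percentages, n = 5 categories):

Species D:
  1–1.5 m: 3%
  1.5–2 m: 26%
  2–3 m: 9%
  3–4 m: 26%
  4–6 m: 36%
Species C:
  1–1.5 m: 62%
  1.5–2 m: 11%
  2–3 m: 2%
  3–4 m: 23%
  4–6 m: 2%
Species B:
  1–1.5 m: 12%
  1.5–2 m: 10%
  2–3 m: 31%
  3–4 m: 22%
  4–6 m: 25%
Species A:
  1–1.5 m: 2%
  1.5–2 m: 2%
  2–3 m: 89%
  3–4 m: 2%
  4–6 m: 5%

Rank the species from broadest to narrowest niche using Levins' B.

Convert percentages to proportions (divide by 100).
Σp_Dᵢ² = 0.03² + 0.26² + 0.09² + 0.26² + 0.36² = 0.0009 + 0.0676 + 0.0081 + 0.0676 + 0.1296 = 0.2738
B_D = 1 / 0.2738 = 3.6523
Σp_Cᵢ² = 0.62² + 0.11² + 0.02² + 0.23² + 0.02² = 0.3844 + 0.0121 + 0.0004 + 0.0529 + 0.0004 = 0.4502
B_C = 1 / 0.4502 = 2.2212
Σp_Bᵢ² = 0.12² + 0.10² + 0.31² + 0.22² + 0.25² = 0.0144 + 0.0100 + 0.0961 + 0.0484 + 0.0625 = 0.2314
B_B = 1 / 0.2314 = 4.3215
Σp_Aᵢ² = 0.02² + 0.02² + 0.89² + 0.02² + 0.05² = 0.0004 + 0.0004 + 0.7921 + 0.0004 + 0.0025 = 0.7958
B_A = 1 / 0.7958 = 1.2566
Ranking by B (broadest → narrowest): Species B (4.32) > Species D (3.65) > Species C (2.22) > Species A (1.26)

Species B > Species D > Species C > Species A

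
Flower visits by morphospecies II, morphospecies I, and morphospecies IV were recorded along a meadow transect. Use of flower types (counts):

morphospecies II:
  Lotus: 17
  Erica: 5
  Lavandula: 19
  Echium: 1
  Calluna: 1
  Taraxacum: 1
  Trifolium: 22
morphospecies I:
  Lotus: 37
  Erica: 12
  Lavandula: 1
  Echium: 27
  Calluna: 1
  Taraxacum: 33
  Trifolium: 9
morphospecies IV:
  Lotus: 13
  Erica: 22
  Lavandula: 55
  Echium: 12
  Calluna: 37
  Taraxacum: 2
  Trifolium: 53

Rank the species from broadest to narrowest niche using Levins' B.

Proportions for morphospecies II (n=66): 17/66=0.2576, 5/66=0.0758, 19/66=0.2879, 1/66=0.0152, 1/66=0.0152, 1/66=0.0152, 22/66=0.3333
Proportions for morphospecies I (n=120): 37/120=0.3083, 12/120=0.1000, 1/120=0.0083, 27/120=0.2250, 1/120=0.0083, 33/120=0.2750, 9/120=0.0750
Proportions for morphospecies IV (n=194): 13/194=0.0670, 22/194=0.1134, 55/194=0.2835, 12/194=0.0619, 37/194=0.1907, 2/194=0.0103, 53/194=0.2732
Σp_IIᵢ² = 0.2576² + 0.0758² + 0.2879² + 0.0152² + 0.0152² + 0.0152² + 0.3333² = 0.066358 + 0.005746 + 0.082886 + 0.000231 + 0.000231 + 0.000231 + 0.111089 = 0.266772
B_II = 1 / 0.266772 = 3.7485
Σp_Iᵢ² = 0.3083² + 0.1000² + 0.0083² + 0.2250² + 0.0083² + 0.2750² + 0.0750² = 0.095049 + 0.010000 + 0.000069 + 0.050625 + 0.000069 + 0.075625 + 0.005625 = 0.237062
B_I = 1 / 0.237062 = 4.2183
Σp_IVᵢ² = 0.0670² + 0.1134² + 0.2835² + 0.0619² + 0.1907² + 0.0103² + 0.2732² = 0.004489 + 0.012860 + 0.080372 + 0.003832 + 0.036366 + 0.000106 + 0.074638 = 0.212663
B_IV = 1 / 0.212663 = 4.7023
Ranking by B (broadest → narrowest): morphospecies IV (4.70) > morphospecies I (4.22) > morphospecies II (3.75)

morphospecies IV > morphospecies I > morphospecies II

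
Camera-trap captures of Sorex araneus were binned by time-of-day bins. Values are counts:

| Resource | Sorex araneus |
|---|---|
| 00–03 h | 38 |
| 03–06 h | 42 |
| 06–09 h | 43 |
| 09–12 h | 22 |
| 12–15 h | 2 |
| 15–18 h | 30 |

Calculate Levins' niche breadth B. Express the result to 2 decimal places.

Proportions for Sorex araneus (n=177): 38/177=0.2147, 42/177=0.2373, 43/177=0.2429, 22/177=0.1243, 2/177=0.0113, 30/177=0.1695
Σpᵢ² = 0.2147² + 0.2373² + 0.2429² + 0.1243² + 0.0113² + 0.1695² = 0.046096 + 0.056311 + 0.059000 + 0.015450 + 0.000128 + 0.028730 = 0.205715
B = 1 / 0.205715 = 4.8611

4.86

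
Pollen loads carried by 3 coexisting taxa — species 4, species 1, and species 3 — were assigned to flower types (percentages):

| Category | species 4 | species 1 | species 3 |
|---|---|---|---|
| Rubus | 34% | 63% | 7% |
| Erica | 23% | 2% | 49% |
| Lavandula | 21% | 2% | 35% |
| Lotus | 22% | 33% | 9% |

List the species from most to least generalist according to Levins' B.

species 4 > species 3 > species 1

Convert percentages to proportions (divide by 100).
Σp_4ᵢ² = 0.34² + 0.23² + 0.21² + 0.22² = 0.1156 + 0.0529 + 0.0441 + 0.0484 = 0.2610
B_4 = 1 / 0.2610 = 3.8314
Σp_1ᵢ² = 0.63² + 0.02² + 0.02² + 0.33² = 0.3969 + 0.0004 + 0.0004 + 0.1089 = 0.5066
B_1 = 1 / 0.5066 = 1.9739
Σp_3ᵢ² = 0.07² + 0.49² + 0.35² + 0.09² = 0.0049 + 0.2401 + 0.1225 + 0.0081 = 0.3756
B_3 = 1 / 0.3756 = 2.6624
Ranking by B (broadest → narrowest): species 4 (3.83) > species 3 (2.66) > species 1 (1.97)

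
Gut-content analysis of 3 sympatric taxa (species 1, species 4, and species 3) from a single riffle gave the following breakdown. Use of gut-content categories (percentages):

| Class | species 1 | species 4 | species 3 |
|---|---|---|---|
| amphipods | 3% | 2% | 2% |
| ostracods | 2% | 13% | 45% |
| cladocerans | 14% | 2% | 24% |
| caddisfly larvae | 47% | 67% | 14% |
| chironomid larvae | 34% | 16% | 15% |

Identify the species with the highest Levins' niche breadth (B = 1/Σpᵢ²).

Convert percentages to proportions (divide by 100).
Σp_1ᵢ² = 0.03² + 0.02² + 0.14² + 0.47² + 0.34² = 0.0009 + 0.0004 + 0.0196 + 0.2209 + 0.1156 = 0.3574
B_1 = 1 / 0.3574 = 2.7980
Σp_4ᵢ² = 0.02² + 0.13² + 0.02² + 0.67² + 0.16² = 0.0004 + 0.0169 + 0.0004 + 0.4489 + 0.0256 = 0.4922
B_4 = 1 / 0.4922 = 2.0317
Σp_3ᵢ² = 0.02² + 0.45² + 0.24² + 0.14² + 0.15² = 0.0004 + 0.2025 + 0.0576 + 0.0196 + 0.0225 = 0.3026
B_3 = 1 / 0.3026 = 3.3047
Highest B → broadest niche (most generalist): species 3 (B = 3.30).

species 3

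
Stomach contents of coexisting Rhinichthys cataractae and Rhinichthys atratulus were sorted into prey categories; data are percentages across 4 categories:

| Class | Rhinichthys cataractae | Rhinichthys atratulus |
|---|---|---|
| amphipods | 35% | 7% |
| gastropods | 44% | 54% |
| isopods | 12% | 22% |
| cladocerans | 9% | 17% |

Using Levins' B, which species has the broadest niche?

Rhinichthys cataractae

Convert percentages to proportions (divide by 100).
Σp_cataᵢ² = 0.35² + 0.44² + 0.12² + 0.09² = 0.1225 + 0.1936 + 0.0144 + 0.0081 = 0.3386
B_cata = 1 / 0.3386 = 2.9533
Σp_atraᵢ² = 0.07² + 0.54² + 0.22² + 0.17² = 0.0049 + 0.2916 + 0.0484 + 0.0289 = 0.3738
B_atra = 1 / 0.3738 = 2.6752
Highest B → broadest niche (most generalist): Rhinichthys cataractae (B = 2.95).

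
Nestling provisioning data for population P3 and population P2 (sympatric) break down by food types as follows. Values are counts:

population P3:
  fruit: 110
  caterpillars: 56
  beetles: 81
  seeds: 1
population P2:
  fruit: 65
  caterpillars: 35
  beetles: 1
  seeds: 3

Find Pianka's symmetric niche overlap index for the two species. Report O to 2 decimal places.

Proportions for population P3 (n=248): 110/248=0.4435, 56/248=0.2258, 81/248=0.3266, 1/248=0.0040
Proportions for population P2 (n=104): 65/104=0.6250, 35/104=0.3365, 1/104=0.0096, 3/104=0.0288
Σ p₁ᵢp₂ᵢ = 0.277188 + 0.075982 + 0.003135 + 0.000115 = 0.356420
Σp_1ᵢ² = 0.4435² + 0.2258² + 0.3266² + 0.0040² = 0.196692 + 0.050986 + 0.106668 + 0.000016 = 0.354362
Σp_2ᵢ² = 0.6250² + 0.3365² + 0.0096² + 0.0288² = 0.390625 + 0.113232 + 0.000092 + 0.000829 = 0.504778
O = 0.356420 / √(0.354362 × 0.504778) = 0.356420 / 0.4229352 = 0.8427

0.84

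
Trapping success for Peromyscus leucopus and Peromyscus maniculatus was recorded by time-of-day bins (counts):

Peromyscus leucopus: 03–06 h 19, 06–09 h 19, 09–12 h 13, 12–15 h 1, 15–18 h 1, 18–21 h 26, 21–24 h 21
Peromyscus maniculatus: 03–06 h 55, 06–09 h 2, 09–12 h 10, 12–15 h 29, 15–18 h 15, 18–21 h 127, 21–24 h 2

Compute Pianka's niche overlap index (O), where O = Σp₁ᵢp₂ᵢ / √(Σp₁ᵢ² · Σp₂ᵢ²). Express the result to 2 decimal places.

Proportions for Peromyscus leucopus (n=100): 19/100=0.1900, 19/100=0.1900, 13/100=0.1300, 1/100=0.0100, 1/100=0.0100, 26/100=0.2600, 21/100=0.2100
Proportions for Peromyscus maniculatus (n=240): 55/240=0.2292, 2/240=0.0083, 10/240=0.0417, 29/240=0.1208, 15/240=0.0625, 127/240=0.5292, 2/240=0.0083
Σ p₁ᵢp₂ᵢ = 0.043548 + 0.001577 + 0.005421 + 0.001208 + 0.000625 + 0.137592 + 0.001743 = 0.191714
Σp_1ᵢ² = 0.1900² + 0.1900² + 0.1300² + 0.0100² + 0.0100² + 0.2600² + 0.2100² = 0.036100 + 0.036100 + 0.016900 + 0.000100 + 0.000100 + 0.067600 + 0.044100 = 0.201000
Σp_2ᵢ² = 0.2292² + 0.0083² + 0.0417² + 0.1208² + 0.0625² + 0.5292² + 0.0083² = 0.052533 + 0.000069 + 0.001739 + 0.014593 + 0.003906 + 0.280053 + 0.000069 = 0.352962
O = 0.191714 / √(0.201000 × 0.352962) = 0.191714 / 0.2663557 = 0.7198

0.72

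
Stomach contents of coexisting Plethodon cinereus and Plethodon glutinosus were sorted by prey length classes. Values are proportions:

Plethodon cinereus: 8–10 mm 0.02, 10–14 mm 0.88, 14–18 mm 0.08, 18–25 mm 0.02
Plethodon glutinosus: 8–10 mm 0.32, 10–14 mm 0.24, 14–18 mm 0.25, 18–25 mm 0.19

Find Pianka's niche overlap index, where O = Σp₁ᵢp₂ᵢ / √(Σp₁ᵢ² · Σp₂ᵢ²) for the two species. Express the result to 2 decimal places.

Σ p₁ᵢp₂ᵢ = 0.0064 + 0.2112 + 0.0200 + 0.0038 = 0.2414
Σp_1ᵢ² = 0.02² + 0.88² + 0.08² + 0.02² = 0.0004 + 0.7744 + 0.0064 + 0.0004 = 0.7816
Σp_2ᵢ² = 0.32² + 0.24² + 0.25² + 0.19² = 0.1024 + 0.0576 + 0.0625 + 0.0361 = 0.2586
O = 0.2414 / √(0.7816 × 0.2586) = 0.2414 / 0.44958 = 0.5369

0.54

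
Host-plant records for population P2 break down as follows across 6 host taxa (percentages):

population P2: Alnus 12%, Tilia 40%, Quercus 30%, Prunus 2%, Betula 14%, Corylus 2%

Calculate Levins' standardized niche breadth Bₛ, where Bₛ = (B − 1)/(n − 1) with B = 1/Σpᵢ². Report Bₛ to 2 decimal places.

0.50

Convert percentages to proportions (divide by 100).
Σpᵢ² = 0.12² + 0.40² + 0.30² + 0.02² + 0.14² + 0.02² = 0.0144 + 0.1600 + 0.0900 + 0.0004 + 0.0196 + 0.0004 = 0.2848
B = 1 / 0.2848 = 3.5112
Bₛ = (B − 1)/(n − 1) = (3.5112 − 1)/(6 − 1) = 2.5112/5 = 0.5022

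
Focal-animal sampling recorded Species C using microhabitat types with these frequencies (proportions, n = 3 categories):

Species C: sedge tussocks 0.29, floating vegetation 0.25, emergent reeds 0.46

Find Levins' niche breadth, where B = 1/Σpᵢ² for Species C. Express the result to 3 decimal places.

Σpᵢ² = 0.29² + 0.25² + 0.46² = 0.0841 + 0.0625 + 0.2116 = 0.3582
B = 1 / 0.3582 = 2.79174

2.792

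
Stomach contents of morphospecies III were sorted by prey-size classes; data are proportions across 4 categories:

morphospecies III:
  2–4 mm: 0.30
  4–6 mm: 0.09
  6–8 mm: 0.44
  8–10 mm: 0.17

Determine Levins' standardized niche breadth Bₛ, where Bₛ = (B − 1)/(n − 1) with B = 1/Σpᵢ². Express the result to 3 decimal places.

0.706

Σpᵢ² = 0.30² + 0.09² + 0.44² + 0.17² = 0.0900 + 0.0081 + 0.1936 + 0.0289 = 0.3206
B = 1 / 0.3206 = 3.11915
Bₛ = (B − 1)/(n − 1) = (3.11915 − 1)/(4 − 1) = 2.11915/3 = 0.70638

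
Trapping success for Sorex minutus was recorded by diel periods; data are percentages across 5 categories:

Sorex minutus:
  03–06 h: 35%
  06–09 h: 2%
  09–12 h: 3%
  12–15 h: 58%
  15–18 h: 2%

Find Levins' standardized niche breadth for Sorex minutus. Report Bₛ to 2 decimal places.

0.29

Convert percentages to proportions (divide by 100).
Σpᵢ² = 0.35² + 0.02² + 0.03² + 0.58² + 0.02² = 0.1225 + 0.0004 + 0.0009 + 0.3364 + 0.0004 = 0.4606
B = 1 / 0.4606 = 2.1711
Bₛ = (B − 1)/(n − 1) = (2.1711 − 1)/(5 − 1) = 1.1711/4 = 0.2928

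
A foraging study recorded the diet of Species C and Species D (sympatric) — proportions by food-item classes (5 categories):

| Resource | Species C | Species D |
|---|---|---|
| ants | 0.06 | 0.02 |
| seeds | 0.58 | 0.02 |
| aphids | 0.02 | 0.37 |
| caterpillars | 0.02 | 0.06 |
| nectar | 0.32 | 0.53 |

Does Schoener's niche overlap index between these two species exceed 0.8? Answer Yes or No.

No

Σ|p₁ᵢ − p₂ᵢ| = 0.04 + 0.56 + 0.35 + 0.04 + 0.21 = 1.20
D = 1 − ½ × 1.20 = 1 − 0.600 = 0.4000
D = 0.4000 < 0.8 → No.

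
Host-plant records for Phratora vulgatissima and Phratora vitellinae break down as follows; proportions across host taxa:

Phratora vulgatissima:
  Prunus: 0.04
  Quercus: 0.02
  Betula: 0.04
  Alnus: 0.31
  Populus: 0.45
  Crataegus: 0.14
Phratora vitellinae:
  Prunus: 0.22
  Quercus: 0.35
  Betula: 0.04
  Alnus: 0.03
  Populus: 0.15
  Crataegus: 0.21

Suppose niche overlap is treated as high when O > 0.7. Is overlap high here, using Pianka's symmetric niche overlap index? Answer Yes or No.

Σ p₁ᵢp₂ᵢ = 0.0088 + 0.0070 + 0.0016 + 0.0093 + 0.0675 + 0.0294 = 0.1236
Σp_1ᵢ² = 0.04² + 0.02² + 0.04² + 0.31² + 0.45² + 0.14² = 0.0016 + 0.0004 + 0.0016 + 0.0961 + 0.2025 + 0.0196 = 0.3218
Σp_2ᵢ² = 0.22² + 0.35² + 0.04² + 0.03² + 0.15² + 0.21² = 0.0484 + 0.1225 + 0.0016 + 0.0009 + 0.0225 + 0.0441 = 0.2400
O = 0.1236 / √(0.3218 × 0.2400) = 0.1236 / 0.27791 = 0.4447
O = 0.4447 < 0.7 → No.

No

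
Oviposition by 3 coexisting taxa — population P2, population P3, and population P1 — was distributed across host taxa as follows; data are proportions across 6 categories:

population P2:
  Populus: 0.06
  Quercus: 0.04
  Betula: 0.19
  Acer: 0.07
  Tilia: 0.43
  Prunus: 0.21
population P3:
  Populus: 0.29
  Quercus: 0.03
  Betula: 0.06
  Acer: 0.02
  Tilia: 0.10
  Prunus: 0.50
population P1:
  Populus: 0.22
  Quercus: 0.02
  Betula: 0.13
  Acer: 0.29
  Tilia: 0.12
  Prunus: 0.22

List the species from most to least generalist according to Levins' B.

Σp_P2ᵢ² = 0.06² + 0.04² + 0.19² + 0.07² + 0.43² + 0.21² = 0.0036 + 0.0016 + 0.0361 + 0.0049 + 0.1849 + 0.0441 = 0.2752
B_P2 = 1 / 0.2752 = 3.6337
Σp_P3ᵢ² = 0.29² + 0.03² + 0.06² + 0.02² + 0.10² + 0.50² = 0.0841 + 0.0009 + 0.0036 + 0.0004 + 0.0100 + 0.2500 = 0.3490
B_P3 = 1 / 0.3490 = 2.8653
Σp_P1ᵢ² = 0.22² + 0.02² + 0.13² + 0.29² + 0.12² + 0.22² = 0.0484 + 0.0004 + 0.0169 + 0.0841 + 0.0144 + 0.0484 = 0.2126
B_P1 = 1 / 0.2126 = 4.7037
Ranking by B (broadest → narrowest): population P1 (4.70) > population P2 (3.63) > population P3 (2.87)

population P1 > population P2 > population P3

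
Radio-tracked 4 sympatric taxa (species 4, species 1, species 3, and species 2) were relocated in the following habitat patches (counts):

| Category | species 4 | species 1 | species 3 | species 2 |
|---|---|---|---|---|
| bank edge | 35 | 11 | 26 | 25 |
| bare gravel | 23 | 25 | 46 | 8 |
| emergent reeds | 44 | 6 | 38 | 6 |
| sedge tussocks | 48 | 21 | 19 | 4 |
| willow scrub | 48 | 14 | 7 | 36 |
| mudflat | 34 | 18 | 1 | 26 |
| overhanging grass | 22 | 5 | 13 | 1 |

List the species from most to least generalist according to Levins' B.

species 4 > species 1 > species 3 > species 2

Proportions for species 4 (n=254): 35/254=0.1378, 23/254=0.0906, 44/254=0.1732, 48/254=0.1890, 48/254=0.1890, 34/254=0.1339, 22/254=0.0866
Proportions for species 1 (n=100): 11/100=0.1100, 25/100=0.2500, 6/100=0.0600, 21/100=0.2100, 14/100=0.1400, 18/100=0.1800, 5/100=0.0500
Proportions for species 3 (n=150): 26/150=0.1733, 46/150=0.3067, 38/150=0.2533, 19/150=0.1267, 7/150=0.0467, 1/150=0.0067, 13/150=0.0867
Proportions for species 2 (n=106): 25/106=0.2358, 8/106=0.0755, 6/106=0.0566, 4/106=0.0377, 36/106=0.3396, 26/106=0.2453, 1/106=0.0094
Σp_4ᵢ² = 0.1378² + 0.0906² + 0.1732² + 0.1890² + 0.1890² + 0.1339² + 0.0866² = 0.018989 + 0.008208 + 0.029998 + 0.035721 + 0.035721 + 0.017929 + 0.007500 = 0.154066
B_4 = 1 / 0.154066 = 6.4907
Σp_1ᵢ² = 0.1100² + 0.2500² + 0.0600² + 0.2100² + 0.1400² + 0.1800² + 0.0500² = 0.012100 + 0.062500 + 0.003600 + 0.044100 + 0.019600 + 0.032400 + 0.002500 = 0.176800
B_1 = 1 / 0.176800 = 5.6561
Σp_3ᵢ² = 0.1733² + 0.3067² + 0.2533² + 0.1267² + 0.0467² + 0.0067² + 0.0867² = 0.030033 + 0.094065 + 0.064161 + 0.016053 + 0.002181 + 0.000045 + 0.007517 = 0.214055
B_3 = 1 / 0.214055 = 4.6717
Σp_2ᵢ² = 0.2358² + 0.0755² + 0.0566² + 0.0377² + 0.3396² + 0.2453² + 0.0094² = 0.055602 + 0.005700 + 0.003204 + 0.001421 + 0.115328 + 0.060172 + 0.000088 = 0.241515
B_2 = 1 / 0.241515 = 4.1405
Ranking by B (broadest → narrowest): species 4 (6.49) > species 1 (5.66) > species 3 (4.67) > species 2 (4.14)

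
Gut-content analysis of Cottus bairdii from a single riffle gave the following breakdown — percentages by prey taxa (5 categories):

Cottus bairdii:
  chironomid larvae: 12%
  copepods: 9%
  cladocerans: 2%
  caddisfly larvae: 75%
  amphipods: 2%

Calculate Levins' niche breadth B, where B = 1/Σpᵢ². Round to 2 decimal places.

Convert percentages to proportions (divide by 100).
Σpᵢ² = 0.12² + 0.09² + 0.02² + 0.75² + 0.02² = 0.0144 + 0.0081 + 0.0004 + 0.5625 + 0.0004 = 0.5858
B = 1 / 0.5858 = 1.7071

1.71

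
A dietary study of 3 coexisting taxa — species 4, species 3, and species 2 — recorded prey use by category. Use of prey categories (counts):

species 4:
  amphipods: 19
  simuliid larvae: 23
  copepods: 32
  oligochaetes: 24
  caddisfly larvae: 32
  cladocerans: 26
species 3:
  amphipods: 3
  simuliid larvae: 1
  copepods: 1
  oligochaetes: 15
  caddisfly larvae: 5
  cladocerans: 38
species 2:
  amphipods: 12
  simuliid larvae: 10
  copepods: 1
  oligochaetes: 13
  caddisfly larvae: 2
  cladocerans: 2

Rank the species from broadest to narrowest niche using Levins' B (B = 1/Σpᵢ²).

Proportions for species 4 (n=156): 19/156=0.1218, 23/156=0.1474, 32/156=0.2051, 24/156=0.1538, 32/156=0.2051, 26/156=0.1667
Proportions for species 3 (n=63): 3/63=0.0476, 1/63=0.0159, 1/63=0.0159, 15/63=0.2381, 5/63=0.0794, 38/63=0.6032
Proportions for species 2 (n=40): 12/40=0.3000, 10/40=0.2500, 1/40=0.0250, 13/40=0.3250, 2/40=0.0500, 2/40=0.0500
Σp_4ᵢ² = 0.1218² + 0.1474² + 0.2051² + 0.1538² + 0.2051² + 0.1667² = 0.014835 + 0.021727 + 0.042066 + 0.023654 + 0.042066 + 0.027789 = 0.172137
B_4 = 1 / 0.172137 = 5.8093
Σp_3ᵢ² = 0.0476² + 0.0159² + 0.0159² + 0.2381² + 0.0794² + 0.6032² = 0.002266 + 0.000253 + 0.000253 + 0.056692 + 0.006304 + 0.363850 = 0.429618
B_3 = 1 / 0.429618 = 2.3276
Σp_2ᵢ² = 0.3000² + 0.2500² + 0.0250² + 0.3250² + 0.0500² + 0.0500² = 0.090000 + 0.062500 + 0.000625 + 0.105625 + 0.002500 + 0.002500 = 0.263750
B_2 = 1 / 0.263750 = 3.7915
Ranking by B (broadest → narrowest): species 4 (5.81) > species 2 (3.79) > species 3 (2.33)

species 4 > species 2 > species 3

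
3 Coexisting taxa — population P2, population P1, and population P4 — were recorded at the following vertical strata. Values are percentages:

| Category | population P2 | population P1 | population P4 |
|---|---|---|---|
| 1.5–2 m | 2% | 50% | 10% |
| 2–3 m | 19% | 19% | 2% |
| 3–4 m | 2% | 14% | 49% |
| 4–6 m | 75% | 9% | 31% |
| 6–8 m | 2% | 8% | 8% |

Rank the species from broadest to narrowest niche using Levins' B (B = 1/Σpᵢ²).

Convert percentages to proportions (divide by 100).
Σp_P2ᵢ² = 0.02² + 0.19² + 0.02² + 0.75² + 0.02² = 0.0004 + 0.0361 + 0.0004 + 0.5625 + 0.0004 = 0.5998
B_P2 = 1 / 0.5998 = 1.6672
Σp_P1ᵢ² = 0.50² + 0.19² + 0.14² + 0.09² + 0.08² = 0.2500 + 0.0361 + 0.0196 + 0.0081 + 0.0064 = 0.3202
B_P1 = 1 / 0.3202 = 3.1230
Σp_P4ᵢ² = 0.10² + 0.02² + 0.49² + 0.31² + 0.08² = 0.0100 + 0.0004 + 0.2401 + 0.0961 + 0.0064 = 0.3530
B_P4 = 1 / 0.3530 = 2.8329
Ranking by B (broadest → narrowest): population P1 (3.12) > population P4 (2.83) > population P2 (1.67)

population P1 > population P4 > population P2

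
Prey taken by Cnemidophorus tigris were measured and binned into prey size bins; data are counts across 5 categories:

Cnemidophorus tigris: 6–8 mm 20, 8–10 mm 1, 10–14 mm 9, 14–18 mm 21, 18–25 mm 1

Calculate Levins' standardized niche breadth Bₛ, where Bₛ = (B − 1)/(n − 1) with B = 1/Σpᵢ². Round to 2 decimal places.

0.48

Proportions for Cnemidophorus tigris (n=52): 20/52=0.3846, 1/52=0.0192, 9/52=0.1731, 21/52=0.4038, 1/52=0.0192
Σpᵢ² = 0.3846² + 0.0192² + 0.1731² + 0.4038² + 0.0192² = 0.147917 + 0.000369 + 0.029964 + 0.163054 + 0.000369 = 0.341673
B = 1 / 0.341673 = 2.9268
Bₛ = (B − 1)/(n − 1) = (2.9268 − 1)/(5 − 1) = 1.9268/4 = 0.4817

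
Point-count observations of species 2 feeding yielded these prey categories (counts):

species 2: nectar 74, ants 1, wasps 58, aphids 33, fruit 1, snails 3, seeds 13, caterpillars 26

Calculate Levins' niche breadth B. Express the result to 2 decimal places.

Proportions for species 2 (n=209): 74/209=0.3541, 1/209=0.0048, 58/209=0.2775, 33/209=0.1579, 1/209=0.0048, 3/209=0.0144, 13/209=0.0622, 26/209=0.1244
Σpᵢ² = 0.3541² + 0.0048² + 0.2775² + 0.1579² + 0.0048² + 0.0144² + 0.0622² + 0.1244² = 0.125387 + 0.000023 + 0.077006 + 0.024932 + 0.000023 + 0.000207 + 0.003869 + 0.015475 = 0.246922
B = 1 / 0.246922 = 4.0499

4.05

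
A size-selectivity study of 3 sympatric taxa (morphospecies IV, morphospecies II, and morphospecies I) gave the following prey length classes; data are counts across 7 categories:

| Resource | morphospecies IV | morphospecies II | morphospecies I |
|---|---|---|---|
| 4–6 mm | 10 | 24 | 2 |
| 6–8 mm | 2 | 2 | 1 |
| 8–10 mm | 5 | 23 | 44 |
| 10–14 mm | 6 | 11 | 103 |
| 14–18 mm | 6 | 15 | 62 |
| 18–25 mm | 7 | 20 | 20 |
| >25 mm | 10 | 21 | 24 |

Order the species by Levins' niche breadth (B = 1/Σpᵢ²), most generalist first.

morphospecies IV > morphospecies II > morphospecies I

Proportions for morphospecies IV (n=46): 10/46=0.2174, 2/46=0.0435, 5/46=0.1087, 6/46=0.1304, 6/46=0.1304, 7/46=0.1522, 10/46=0.2174
Proportions for morphospecies II (n=116): 24/116=0.2069, 2/116=0.0172, 23/116=0.1983, 11/116=0.0948, 15/116=0.1293, 20/116=0.1724, 21/116=0.1810
Proportions for morphospecies I (n=256): 2/256=0.0078, 1/256=0.0039, 44/256=0.1719, 103/256=0.4023, 62/256=0.2422, 20/256=0.0781, 24/256=0.0938
Σp_IVᵢ² = 0.2174² + 0.0435² + 0.1087² + 0.1304² + 0.1304² + 0.1522² + 0.2174² = 0.047263 + 0.001892 + 0.011816 + 0.017004 + 0.017004 + 0.023165 + 0.047263 = 0.165407
B_IV = 1 / 0.165407 = 6.0457
Σp_IIᵢ² = 0.2069² + 0.0172² + 0.1983² + 0.0948² + 0.1293² + 0.1724² + 0.1810² = 0.042808 + 0.000296 + 0.039323 + 0.008987 + 0.016718 + 0.029722 + 0.032761 = 0.170615
B_II = 1 / 0.170615 = 5.8611
Σp_Iᵢ² = 0.0078² + 0.0039² + 0.1719² + 0.4023² + 0.2422² + 0.0781² + 0.0938² = 0.000061 + 0.000015 + 0.029550 + 0.161845 + 0.058661 + 0.006100 + 0.008798 = 0.265030
B_I = 1 / 0.265030 = 3.7732
Ranking by B (broadest → narrowest): morphospecies IV (6.05) > morphospecies II (5.86) > morphospecies I (3.77)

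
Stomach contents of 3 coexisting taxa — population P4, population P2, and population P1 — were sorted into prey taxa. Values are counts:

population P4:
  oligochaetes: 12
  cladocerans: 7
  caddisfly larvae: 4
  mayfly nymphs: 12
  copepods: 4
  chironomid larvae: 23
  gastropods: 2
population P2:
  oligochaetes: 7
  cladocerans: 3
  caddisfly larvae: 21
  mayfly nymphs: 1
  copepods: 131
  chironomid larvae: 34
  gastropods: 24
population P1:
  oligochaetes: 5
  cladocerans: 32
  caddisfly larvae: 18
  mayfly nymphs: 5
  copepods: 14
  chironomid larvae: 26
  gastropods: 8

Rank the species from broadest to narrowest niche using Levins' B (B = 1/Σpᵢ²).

Proportions for population P4 (n=64): 12/64=0.1875, 7/64=0.1094, 4/64=0.0625, 12/64=0.1875, 4/64=0.0625, 23/64=0.3594, 2/64=0.0313
Proportions for population P2 (n=221): 7/221=0.0317, 3/221=0.0136, 21/221=0.0950, 1/221=0.0045, 131/221=0.5928, 34/221=0.1538, 24/221=0.1086
Proportions for population P1 (n=108): 5/108=0.0463, 32/108=0.2963, 18/108=0.1667, 5/108=0.0463, 14/108=0.1296, 26/108=0.2407, 8/108=0.0741
Σp_P4ᵢ² = 0.1875² + 0.1094² + 0.0625² + 0.1875² + 0.0625² + 0.3594² + 0.0313² = 0.035156 + 0.011968 + 0.003906 + 0.035156 + 0.003906 + 0.129168 + 0.000980 = 0.220240
B_P4 = 1 / 0.220240 = 4.5405
Σp_P2ᵢ² = 0.0317² + 0.0136² + 0.0950² + 0.0045² + 0.5928² + 0.1538² + 0.1086² = 0.001005 + 0.000185 + 0.009025 + 0.000020 + 0.351412 + 0.023654 + 0.011794 = 0.397095
B_P2 = 1 / 0.397095 = 2.5183
Σp_P1ᵢ² = 0.0463² + 0.2963² + 0.1667² + 0.0463² + 0.1296² + 0.2407² + 0.0741² = 0.002144 + 0.087794 + 0.027789 + 0.002144 + 0.016796 + 0.057936 + 0.005491 = 0.200094
B_P1 = 1 / 0.200094 = 4.9977
Ranking by B (broadest → narrowest): population P1 (5.00) > population P4 (4.54) > population P2 (2.52)

population P1 > population P4 > population P2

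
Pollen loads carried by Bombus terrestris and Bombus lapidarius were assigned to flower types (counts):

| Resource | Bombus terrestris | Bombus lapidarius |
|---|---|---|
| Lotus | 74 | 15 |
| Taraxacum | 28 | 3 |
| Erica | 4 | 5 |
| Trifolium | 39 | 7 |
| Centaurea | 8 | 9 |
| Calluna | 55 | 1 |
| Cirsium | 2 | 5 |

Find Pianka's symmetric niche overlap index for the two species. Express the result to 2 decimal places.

Proportions for Bombus terrestris (n=210): 74/210=0.3524, 28/210=0.1333, 4/210=0.0190, 39/210=0.1857, 8/210=0.0381, 55/210=0.2619, 2/210=0.0095
Proportions for Bombus lapidarius (n=45): 15/45=0.3333, 3/45=0.0667, 5/45=0.1111, 7/45=0.1556, 9/45=0.2000, 1/45=0.0222, 5/45=0.1111
Σ p₁ᵢp₂ᵢ = 0.117455 + 0.008891 + 0.002111 + 0.028895 + 0.007620 + 0.005814 + 0.001055 = 0.171841
Σp_1ᵢ² = 0.3524² + 0.1333² + 0.0190² + 0.1857² + 0.0381² + 0.2619² + 0.0095² = 0.124186 + 0.017769 + 0.000361 + 0.034484 + 0.001452 + 0.068592 + 0.000090 = 0.246934
Σp_2ᵢ² = 0.3333² + 0.0667² + 0.1111² + 0.1556² + 0.2000² + 0.0222² + 0.1111² = 0.111089 + 0.004449 + 0.012343 + 0.024211 + 0.040000 + 0.000493 + 0.012343 = 0.204928
O = 0.171841 / √(0.246934 × 0.204928) = 0.171841 / 0.2249526 = 0.7639

0.76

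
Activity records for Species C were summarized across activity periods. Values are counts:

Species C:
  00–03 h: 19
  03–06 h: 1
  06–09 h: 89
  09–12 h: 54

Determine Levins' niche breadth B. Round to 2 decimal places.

Proportions for Species C (n=163): 19/163=0.1166, 1/163=0.0061, 89/163=0.5460, 54/163=0.3313
Σpᵢ² = 0.1166² + 0.0061² + 0.5460² + 0.3313² = 0.013596 + 0.000037 + 0.298116 + 0.109760 = 0.421509
B = 1 / 0.421509 = 2.3724

2.37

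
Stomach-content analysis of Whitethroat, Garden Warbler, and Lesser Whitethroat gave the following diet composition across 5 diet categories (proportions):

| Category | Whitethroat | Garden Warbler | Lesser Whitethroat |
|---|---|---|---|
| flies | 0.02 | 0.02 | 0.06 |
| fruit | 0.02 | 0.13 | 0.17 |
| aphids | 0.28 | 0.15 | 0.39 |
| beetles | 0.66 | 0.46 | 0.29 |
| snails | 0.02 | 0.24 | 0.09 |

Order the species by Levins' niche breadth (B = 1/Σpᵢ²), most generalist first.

Σp_Whitᵢ² = 0.02² + 0.02² + 0.28² + 0.66² + 0.02² = 0.0004 + 0.0004 + 0.0784 + 0.4356 + 0.0004 = 0.5152
B_Whit = 1 / 0.5152 = 1.9410
Σp_Gardᵢ² = 0.02² + 0.13² + 0.15² + 0.46² + 0.24² = 0.0004 + 0.0169 + 0.0225 + 0.2116 + 0.0576 = 0.3090
B_Gard = 1 / 0.3090 = 3.2362
Σp_Lessᵢ² = 0.06² + 0.17² + 0.39² + 0.29² + 0.09² = 0.0036 + 0.0289 + 0.1521 + 0.0841 + 0.0081 = 0.2768
B_Less = 1 / 0.2768 = 3.6127
Ranking by B (broadest → narrowest): Lesser Whitethroat (3.61) > Garden Warbler (3.24) > Whitethroat (1.94)

Lesser Whitethroat > Garden Warbler > Whitethroat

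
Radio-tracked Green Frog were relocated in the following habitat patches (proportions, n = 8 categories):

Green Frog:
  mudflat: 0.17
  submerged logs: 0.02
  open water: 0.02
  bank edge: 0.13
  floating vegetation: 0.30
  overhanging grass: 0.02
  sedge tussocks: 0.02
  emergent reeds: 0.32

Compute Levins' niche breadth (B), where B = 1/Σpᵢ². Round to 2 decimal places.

Σpᵢ² = 0.17² + 0.02² + 0.02² + 0.13² + 0.30² + 0.02² + 0.02² + 0.32² = 0.0289 + 0.0004 + 0.0004 + 0.0169 + 0.0900 + 0.0004 + 0.0004 + 0.1024 = 0.2398
B = 1 / 0.2398 = 4.1701

4.17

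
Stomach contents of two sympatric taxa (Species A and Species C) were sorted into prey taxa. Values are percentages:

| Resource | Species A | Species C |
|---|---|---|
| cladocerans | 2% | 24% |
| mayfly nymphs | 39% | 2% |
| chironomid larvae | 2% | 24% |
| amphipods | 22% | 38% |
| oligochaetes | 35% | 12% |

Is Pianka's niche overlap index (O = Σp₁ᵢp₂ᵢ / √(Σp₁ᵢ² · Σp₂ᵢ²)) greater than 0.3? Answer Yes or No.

Convert percentages to proportions (divide by 100).
Σ p₁ᵢp₂ᵢ = 0.0048 + 0.0078 + 0.0048 + 0.0836 + 0.0420 = 0.1430
Σp_1ᵢ² = 0.02² + 0.39² + 0.02² + 0.22² + 0.35² = 0.0004 + 0.1521 + 0.0004 + 0.0484 + 0.1225 = 0.3238
Σp_2ᵢ² = 0.24² + 0.02² + 0.24² + 0.38² + 0.12² = 0.0576 + 0.0004 + 0.0576 + 0.1444 + 0.0144 = 0.2744
O = 0.1430 / √(0.3238 × 0.2744) = 0.1430 / 0.29808 = 0.4797
O = 0.4797 > 0.3 → Yes.

Yes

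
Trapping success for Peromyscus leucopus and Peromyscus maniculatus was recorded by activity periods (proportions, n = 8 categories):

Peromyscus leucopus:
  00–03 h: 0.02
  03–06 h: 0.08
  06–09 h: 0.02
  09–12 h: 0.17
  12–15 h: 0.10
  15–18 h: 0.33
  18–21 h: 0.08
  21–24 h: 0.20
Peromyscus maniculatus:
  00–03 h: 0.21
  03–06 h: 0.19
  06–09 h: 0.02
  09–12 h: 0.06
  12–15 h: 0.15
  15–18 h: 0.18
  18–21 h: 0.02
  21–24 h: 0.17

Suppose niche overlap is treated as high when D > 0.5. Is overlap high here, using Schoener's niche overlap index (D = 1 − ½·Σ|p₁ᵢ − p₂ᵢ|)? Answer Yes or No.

Yes

Σ|p₁ᵢ − p₂ᵢ| = 0.19 + 0.11 + 0.00 + 0.11 + 0.05 + 0.15 + 0.06 + 0.03 = 0.70
D = 1 − ½ × 0.70 = 1 − 0.350 = 0.6500
D = 0.6500 > 0.5 → Yes.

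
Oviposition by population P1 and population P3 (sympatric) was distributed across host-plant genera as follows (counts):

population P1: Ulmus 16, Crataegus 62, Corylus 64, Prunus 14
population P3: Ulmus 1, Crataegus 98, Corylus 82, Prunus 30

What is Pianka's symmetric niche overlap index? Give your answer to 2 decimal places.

0.98

Proportions for population P1 (n=156): 16/156=0.1026, 62/156=0.3974, 64/156=0.4103, 14/156=0.0897
Proportions for population P3 (n=211): 1/211=0.0047, 98/211=0.4645, 82/211=0.3886, 30/211=0.1422
Σ p₁ᵢp₂ᵢ = 0.000482 + 0.184592 + 0.159443 + 0.012755 = 0.357272
Σp_1ᵢ² = 0.1026² + 0.3974² + 0.4103² + 0.0897² = 0.010527 + 0.157927 + 0.168346 + 0.008046 = 0.344846
Σp_2ᵢ² = 0.0047² + 0.4645² + 0.3886² + 0.1422² = 0.000022 + 0.215760 + 0.151010 + 0.020221 = 0.387013
O = 0.357272 / √(0.344846 × 0.387013) = 0.357272 / 0.3653216 = 0.9780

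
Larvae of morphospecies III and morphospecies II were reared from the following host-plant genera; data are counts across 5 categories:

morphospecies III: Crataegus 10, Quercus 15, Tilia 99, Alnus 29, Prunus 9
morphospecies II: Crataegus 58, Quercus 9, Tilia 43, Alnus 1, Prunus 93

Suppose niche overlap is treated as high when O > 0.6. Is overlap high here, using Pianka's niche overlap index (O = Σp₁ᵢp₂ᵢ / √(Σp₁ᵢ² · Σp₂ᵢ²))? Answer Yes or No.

No

Proportions for morphospecies III (n=162): 10/162=0.0617, 15/162=0.0926, 99/162=0.6111, 29/162=0.1790, 9/162=0.0556
Proportions for morphospecies II (n=204): 58/204=0.2843, 9/204=0.0441, 43/204=0.2108, 1/204=0.0049, 93/204=0.4559
Σ p₁ᵢp₂ᵢ = 0.017541 + 0.004084 + 0.128820 + 0.000877 + 0.025348 = 0.176670
Σp_1ᵢ² = 0.0617² + 0.0926² + 0.6111² + 0.1790² + 0.0556² = 0.003807 + 0.008575 + 0.373443 + 0.032041 + 0.003091 = 0.420957
Σp_2ᵢ² = 0.2843² + 0.0441² + 0.2108² + 0.0049² + 0.4559² = 0.080826 + 0.001945 + 0.044437 + 0.000024 + 0.207845 = 0.335077
O = 0.176670 / √(0.420957 × 0.335077) = 0.176670 / 0.3755702 = 0.4704
O = 0.4704 < 0.6 → No.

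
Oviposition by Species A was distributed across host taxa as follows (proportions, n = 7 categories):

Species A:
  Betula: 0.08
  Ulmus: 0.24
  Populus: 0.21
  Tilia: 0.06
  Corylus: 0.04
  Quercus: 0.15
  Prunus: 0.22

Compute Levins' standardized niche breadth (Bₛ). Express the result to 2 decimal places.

0.74

Σpᵢ² = 0.08² + 0.24² + 0.21² + 0.06² + 0.04² + 0.15² + 0.22² = 0.0064 + 0.0576 + 0.0441 + 0.0036 + 0.0016 + 0.0225 + 0.0484 = 0.1842
B = 1 / 0.1842 = 5.4289
Bₛ = (B − 1)/(n − 1) = (5.4289 − 1)/(7 − 1) = 4.4289/6 = 0.7382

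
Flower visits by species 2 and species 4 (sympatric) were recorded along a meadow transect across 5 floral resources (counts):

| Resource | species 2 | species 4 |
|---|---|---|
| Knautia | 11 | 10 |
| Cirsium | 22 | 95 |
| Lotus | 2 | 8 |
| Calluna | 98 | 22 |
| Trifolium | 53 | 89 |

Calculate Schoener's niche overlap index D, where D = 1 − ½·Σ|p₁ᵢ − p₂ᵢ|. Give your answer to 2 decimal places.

Proportions for species 2 (n=186): 11/186=0.0591, 22/186=0.1183, 2/186=0.0108, 98/186=0.5269, 53/186=0.2849
Proportions for species 4 (n=224): 10/224=0.0446, 95/224=0.4241, 8/224=0.0357, 22/224=0.0982, 89/224=0.3973
Σ|p₁ᵢ − p₂ᵢ| = 0.0145 + 0.3058 + 0.0249 + 0.4287 + 0.1124 = 0.8863
D = 1 − ½ × 0.8863 = 1 − 0.44315 = 0.55685

0.56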